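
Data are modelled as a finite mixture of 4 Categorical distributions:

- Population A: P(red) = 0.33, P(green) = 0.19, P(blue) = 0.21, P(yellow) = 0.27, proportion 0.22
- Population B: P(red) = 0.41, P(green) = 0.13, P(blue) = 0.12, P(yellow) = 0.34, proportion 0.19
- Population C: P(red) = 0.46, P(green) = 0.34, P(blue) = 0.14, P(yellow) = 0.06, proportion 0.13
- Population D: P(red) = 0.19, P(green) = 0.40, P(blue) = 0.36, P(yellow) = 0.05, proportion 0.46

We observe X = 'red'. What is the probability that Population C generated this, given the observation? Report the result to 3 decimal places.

The responsibility of component k is π_k f_k(x) divided by Σ_j π_j f_j(x).
Component likelihoods at x = 'red':
  p_A = P(red | comp) = 0.33
  p_B = P(red | comp) = 0.41
  p_C = P(red | comp) = 0.46
  p_D = P(red | comp) = 0.19
Unnormalised posteriors:
  π_A·p_A = 0.22 × 0.33 = 0.0726
  π_B·p_B = 0.19 × 0.41 = 0.0779
  π_C·p_C = 0.13 × 0.46 = 0.0598
  π_D·p_D = 0.46 × 0.19 = 0.0874
Marginal: 0.0726 + 0.0779 + 0.0598 + 0.0874 = 0.2977
P(Population C | the observation) = 0.0598 / 0.2977 ≈ 0.201

0.201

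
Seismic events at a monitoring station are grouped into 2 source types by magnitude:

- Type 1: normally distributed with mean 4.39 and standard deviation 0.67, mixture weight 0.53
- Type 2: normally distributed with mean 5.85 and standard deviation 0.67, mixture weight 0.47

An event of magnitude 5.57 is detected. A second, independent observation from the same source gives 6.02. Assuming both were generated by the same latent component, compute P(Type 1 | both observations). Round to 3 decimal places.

0.014

Apply Bayes' rule: the posterior for each component is proportional to its prior times its likelihood at x.
Since both observations come from the same component, the likelihood for component k is f_k(x₁)·f_k(x₂).
  f_1 = [(1/(0.67·√(2π)))·exp(−(5.57−4.39)²/(2·0.67²)) = 0.595436·exp(-1.55090) = 0.126266] × [0.0308751] = 0.00389848
  f_2 = [(1/(0.67·√(2π)))·exp(−(5.57−5.85)²/(2·0.67²)) = 0.595436·exp(-0.08732) = 0.545646] × [0.576574] = 0.314605
Multiply by the mixture weights:
  P(Z=1)·f_1 = 0.53 × 0.00389848 = 0.00206619
  P(Z=2)·f_2 = 0.47 × 0.314605 = 0.147865
Marginal: 0.00206619 + 0.147865 = 0.149931
So the posterior for Type 1 is 0.00206619 / 0.149931 ≈ 0.014.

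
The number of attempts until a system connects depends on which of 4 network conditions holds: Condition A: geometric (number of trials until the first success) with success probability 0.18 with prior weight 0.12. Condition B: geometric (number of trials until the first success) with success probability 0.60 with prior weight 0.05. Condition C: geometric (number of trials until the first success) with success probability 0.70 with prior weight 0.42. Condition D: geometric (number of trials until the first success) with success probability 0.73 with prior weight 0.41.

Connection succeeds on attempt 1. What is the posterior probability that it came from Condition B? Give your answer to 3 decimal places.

0.047

Apply Bayes' rule: the posterior for each component is proportional to its prior times its likelihood at x.
Evaluate each component's likelihood at the observed value:
  p_A = 0.18
  p_B = 0.6
  p_C = 0.7
  p_D = 0.73
Prior × likelihood for each component:
  P(Z=A)·p_A = 0.12 × 0.18 = 0.0216
  P(Z=B)·p_B = 0.05 × 0.6 = 0.03
  P(Z=C)·p_C = 0.42 × 0.7 = 0.294
  P(Z=D)·p_D = 0.41 × 0.73 = 0.2993
Marginal: 0.0216 + 0.03 + 0.294 + 0.2993 = 0.6449
Responsibility of Condition B: 0.03 / 0.6449 ≈ 0.047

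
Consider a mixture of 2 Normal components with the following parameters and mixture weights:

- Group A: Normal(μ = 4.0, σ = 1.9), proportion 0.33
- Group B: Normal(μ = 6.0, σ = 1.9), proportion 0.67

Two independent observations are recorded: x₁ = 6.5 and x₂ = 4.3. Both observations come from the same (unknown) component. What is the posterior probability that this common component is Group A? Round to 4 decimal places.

0.2402

Posterior ∝ prior × likelihood, so P(k | x) ∝ π_k f_k(x); normalise over all components.
Since both observations come from the same component, the likelihood for component k is f_k(x₁)·f_k(x₂).
  f_A = [(1/(1.9·√(2π)))·exp(−(6.5−4.0)²/(2·1.9²)) = 0.209970·exp(-0.86565) = 0.0883505] × [0.207369] = 0.0183211
  f_B = [(1/(1.9·√(2π)))·exp(−(6.5−6.0)²/(2·1.9²)) = 0.209970·exp(-0.03463) = 0.202824] × [0.140708] = 0.0285389
Prior × likelihood for each component:
  π_A·f_A = 0.33 × 0.0183211 = 0.00604597
  π_B·f_B = 0.67 × 0.0285389 = 0.0191211
Marginal: 0.00604597 + 0.0191211 = 0.025167
P(Group A | data) = 0.00604597 / 0.025167 ≈ 0.2402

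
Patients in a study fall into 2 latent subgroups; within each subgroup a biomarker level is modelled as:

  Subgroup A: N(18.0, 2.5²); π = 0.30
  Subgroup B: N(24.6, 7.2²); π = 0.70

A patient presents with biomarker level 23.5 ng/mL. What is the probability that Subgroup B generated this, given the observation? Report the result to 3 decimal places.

Posterior ∝ prior × likelihood, so P(k | x) ∝ P(Z=k) f_k(x); normalise over all components.
Component likelihoods at x = 23.5 ng/mL:
  f_A = 0.0141898
  f_B = 0.0547658
Weight by the priors:
  P(Z=A)·f_A = 0.30 × 0.0141898 = 0.00425695
  P(Z=B)·f_B = 0.70 × 0.0547658 = 0.038336
Denominator: 0.00425695 + 0.038336 = 0.042593
P(Subgroup B | 23.5 ng/mL) ≈ 0.900

0.900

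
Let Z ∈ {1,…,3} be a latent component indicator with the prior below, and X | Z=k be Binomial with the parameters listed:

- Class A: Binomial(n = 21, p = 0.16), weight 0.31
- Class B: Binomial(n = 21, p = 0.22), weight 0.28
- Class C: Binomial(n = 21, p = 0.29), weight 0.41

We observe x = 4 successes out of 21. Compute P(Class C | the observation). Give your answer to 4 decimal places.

0.2994

Posterior ∝ prior × likelihood, so P(k | x) ∝ w_k f_k(x); normalise over all components.
Component likelihoods at x = 4 successes out of 21:
  f_A = 0.202438
  f_B = 0.205288
  f_C = 0.125328
Multiply by the mixture weights:
  w_A·f_A = 0.31 × 0.202438 = 0.0627558
  w_B·f_B = 0.28 × 0.205288 = 0.0574806
  w_C·f_C = 0.41 × 0.125328 = 0.0513845
Sum: 0.0627558 + 0.0574806 + 0.0513845 = 0.171621
P(Class C | 4 successes out of 21) = 0.0513845 / 0.171621 ≈ 0.2994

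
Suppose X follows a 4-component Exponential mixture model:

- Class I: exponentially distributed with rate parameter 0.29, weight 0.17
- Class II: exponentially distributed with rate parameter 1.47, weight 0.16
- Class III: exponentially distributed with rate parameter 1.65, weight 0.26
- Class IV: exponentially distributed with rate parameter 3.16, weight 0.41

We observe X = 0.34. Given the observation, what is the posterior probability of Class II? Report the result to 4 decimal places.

By Bayes' theorem, P(k | x) = π_k f_k(x) / Σ_j π_j f_j(x).
Component likelihoods at x = 0.34:
  f_I = 0.26277
  f_II = 0.891778
  f_III = 0.941553
  f_IV = 1.07915
Prior × likelihood for each component:
  π_I·f_I = 0.17 × 0.26277 = 0.044671
  π_II·f_II = 0.16 × 0.891778 = 0.142685
  π_III·f_III = 0.26 × 0.941553 = 0.244804
  π_IV·f_IV = 0.41 × 1.07915 = 0.442451
Sum: 0.044671 + 0.142685 + 0.244804 + 0.442451 = 0.87461
So the posterior for Class II is 0.142685 / 0.87461 ≈ 0.1631.

0.1631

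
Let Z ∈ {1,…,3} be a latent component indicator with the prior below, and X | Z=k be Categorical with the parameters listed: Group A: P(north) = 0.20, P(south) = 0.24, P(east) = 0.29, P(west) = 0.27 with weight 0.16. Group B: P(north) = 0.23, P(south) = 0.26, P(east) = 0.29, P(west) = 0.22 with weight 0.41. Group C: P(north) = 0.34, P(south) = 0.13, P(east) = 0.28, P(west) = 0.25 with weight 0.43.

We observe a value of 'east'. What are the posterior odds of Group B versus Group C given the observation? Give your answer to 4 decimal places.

The posterior odds equal the prior odds times the likelihood ratio: (w_i/w_j)·(f_i(x)/f_j(x)).
Evaluate each component's likelihood at the observed value:
  f_A = P(east | comp) = 0.29
  f_B = P(east | comp) = 0.29
  f_C = P(east | comp) = 0.28
Posterior odds = (w_B·f_B) / (w_C·f_C) = (0.41·0.29) / (0.43·0.28) = 0.1189 / 0.1204 ≈ 0.9875

0.9875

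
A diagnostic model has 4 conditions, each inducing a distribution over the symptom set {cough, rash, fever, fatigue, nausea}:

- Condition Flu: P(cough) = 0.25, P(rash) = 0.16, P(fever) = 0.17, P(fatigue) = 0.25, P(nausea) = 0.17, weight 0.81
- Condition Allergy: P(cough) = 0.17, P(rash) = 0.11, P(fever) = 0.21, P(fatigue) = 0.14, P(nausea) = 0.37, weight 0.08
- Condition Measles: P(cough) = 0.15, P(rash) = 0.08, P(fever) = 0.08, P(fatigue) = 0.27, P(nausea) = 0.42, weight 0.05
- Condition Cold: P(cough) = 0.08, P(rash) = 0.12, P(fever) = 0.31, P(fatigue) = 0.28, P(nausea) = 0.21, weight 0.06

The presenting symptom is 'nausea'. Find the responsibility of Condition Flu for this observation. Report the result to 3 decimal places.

Posterior ∝ prior × likelihood, so P(k | x) ∝ π_k f_k(x); normalise over all components.
Categorical probabilities:
  L_Flu = P(nausea | comp) = 0.17
  L_Allergy = P(nausea | comp) = 0.37
  L_Measles = P(nausea | comp) = 0.42
  L_Cold = P(nausea | comp) = 0.21
Prior × likelihood for each component:
  π_Flu·L_Flu = 0.81 × 0.17 = 0.1377
  π_Allergy·L_Allergy = 0.08 × 0.37 = 0.0296
  π_Measles·L_Measles = 0.05 × 0.42 = 0.021
  π_Cold·L_Cold = 0.06 × 0.21 = 0.0126
Evidence: 0.1377 + 0.0296 + 0.021 + 0.0126 = 0.2009
So the posterior for Condition Flu is 0.1377 / 0.2009 ≈ 0.685.

0.685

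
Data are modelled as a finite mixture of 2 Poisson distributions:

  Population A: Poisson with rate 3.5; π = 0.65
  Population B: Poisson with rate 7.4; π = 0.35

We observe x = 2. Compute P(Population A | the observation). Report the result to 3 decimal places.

Posterior ∝ prior × likelihood, so P(k | x) ∝ P(Z=k) f_k(x); normalise over all components.
Component likelihoods at x = 2:
  f_A = e^(−3.5)·3.5^2/2! = 0.184959
  f_B = e^(−7.4)·7.4^2/2! = 0.0167361
Prior × likelihood for each component:
  P(Z=A)·f_A = 0.65 × 0.184959 = 0.120223
  P(Z=B)·f_B = 0.35 × 0.0167361 = 0.00585764
Denominator: 0.120223 + 0.00585764 = 0.126081
P(Population A | x) = 0.120223 / 0.126081 ≈ 0.954

0.954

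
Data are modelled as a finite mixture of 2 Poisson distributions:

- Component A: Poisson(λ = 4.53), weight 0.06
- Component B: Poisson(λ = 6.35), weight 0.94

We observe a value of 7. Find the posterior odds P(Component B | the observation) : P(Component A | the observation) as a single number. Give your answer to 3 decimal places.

Posterior odds = (w_i f_i(x)) / (w_j f_j(x)); the normalising sum cancels.
Component likelihoods at x = 7:
  L_A = e^(−4.53)·4.53^7/7! = 0.0837342
  L_B = e^(−6.35)·6.35^7/7! = 0.144283
0.135626 / 0.00502405 ≈ 26.995

26.995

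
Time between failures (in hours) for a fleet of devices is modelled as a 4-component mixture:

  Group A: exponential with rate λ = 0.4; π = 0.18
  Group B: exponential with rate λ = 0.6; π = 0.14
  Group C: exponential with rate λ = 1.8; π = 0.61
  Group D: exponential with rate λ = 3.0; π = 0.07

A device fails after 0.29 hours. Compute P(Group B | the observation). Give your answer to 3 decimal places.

P(component k | x) = π_k·f_k(x) / marginal(x), where marginal(x) = Σ_j π_j·f_j(x).
Evaluate each component's likelihood at the observed value:
  f_A = 0.35619
  f_B = 0.504178
  f_C = 1.068
  f_D = 1.25685
Unnormalised posteriors:
  π_A·f_A = 0.18 × 0.35619 = 0.0641142
  π_B·f_B = 0.14 × 0.504178 = 0.0705849
  π_C·f_C = 0.61 × 1.068 = 0.651479
  π_D·f_D = 0.07 × 1.25685 = 0.0879798
Marginal: 0.0641142 + 0.0705849 + 0.651479 + 0.0879798 = 0.874158
P(Group B | 0.29 hours) = 0.0705849 / 0.874158 ≈ 0.081

0.081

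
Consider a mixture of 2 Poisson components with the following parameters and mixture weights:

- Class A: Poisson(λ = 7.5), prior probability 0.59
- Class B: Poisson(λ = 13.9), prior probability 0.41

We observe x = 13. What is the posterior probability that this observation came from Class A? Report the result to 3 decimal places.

The responsibility of component k is π_k f_k(x) divided by Σ_j π_j f_j(x).
Component likelihoods at x = 13:
  L_A = 0.0211012
  L_B = 0.106713
Multiply by the mixture weights:
  π_A·L_A = 0.59 × 0.0211012 = 0.0124497
  π_B·L_B = 0.41 × 0.106713 = 0.0437525
Denominator: 0.0124497 + 0.0437525 = 0.0562022
P(Class A | 13) ≈ 0.222

0.222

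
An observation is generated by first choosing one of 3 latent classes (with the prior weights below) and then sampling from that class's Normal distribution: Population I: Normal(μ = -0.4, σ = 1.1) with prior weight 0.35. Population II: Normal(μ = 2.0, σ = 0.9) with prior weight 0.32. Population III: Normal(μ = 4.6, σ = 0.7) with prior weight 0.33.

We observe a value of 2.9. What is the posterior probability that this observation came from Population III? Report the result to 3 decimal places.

P(component k | x) = w_k·f_k(x) / marginal(x), where marginal(x) = Σ_j w_j·f_j(x).
Component likelihoods at x = 2.9:
  f_I = (1/(1.1·√(2π)))·exp(−(2.9−-0.4)²/(2·1.1²)) = 0.362675·exp(-4.50000) = 0.00402895
  f_II = (1/(0.9·√(2π)))·exp(−(2.9−2.0)²/(2·0.9²)) = 0.443269·exp(-0.50000) = 0.268856
  f_III = (1/(0.7·√(2π)))·exp(−(2.9−4.6)²/(2·0.7²)) = 0.569918·exp(-2.94898) = 0.0298598
Weight by the priors:
  w_I·f_I = 0.35 × 0.00402895 = 0.00141013
  w_II·f_II = 0.32 × 0.268856 = 0.086034
  w_III·f_III = 0.33 × 0.0298598 = 0.00985372
Denominator: 0.00141013 + 0.086034 + 0.00985372 = 0.0972979
P(Population III | the observation) = 0.00985372 / 0.0972979 ≈ 0.101

0.101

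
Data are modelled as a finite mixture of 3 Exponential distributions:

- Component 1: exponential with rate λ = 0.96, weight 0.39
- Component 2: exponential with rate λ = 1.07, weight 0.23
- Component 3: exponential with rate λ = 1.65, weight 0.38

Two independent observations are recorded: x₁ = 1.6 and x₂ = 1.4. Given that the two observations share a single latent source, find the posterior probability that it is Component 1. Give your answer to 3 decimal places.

0.529

The responsibility of component k is w_k f_k(x) divided by Σ_j w_j f_j(x).
Since both observations come from the same component, the likelihood for component k is f_k(x₁)·f_k(x₂).
  L_1 = [0.96·e^(−0.96·1.6) = 0.96·e^(−1.5360) = 0.206631] × [0.250368] = 0.0517338
  L_2 = [1.07·e^(−1.07·1.6) = 1.07·e^(−1.7120) = 0.19314] × [0.239227] = 0.0462043
  L_3 = [1.65·e^(−1.65·1.6) = 1.65·e^(−2.6400) = 0.117746] × [0.163781] = 0.0192846
Prior × likelihood for each component:
  w_1·L_1 = 0.39 × 0.0517338 = 0.0201762
  w_2·L_2 = 0.23 × 0.0462043 = 0.010627
  w_3·L_3 = 0.38 × 0.0192846 = 0.00732814
Sum: 0.0201762 + 0.010627 + 0.00732814 = 0.0381313
P(Component 1 | x) ≈ 0.529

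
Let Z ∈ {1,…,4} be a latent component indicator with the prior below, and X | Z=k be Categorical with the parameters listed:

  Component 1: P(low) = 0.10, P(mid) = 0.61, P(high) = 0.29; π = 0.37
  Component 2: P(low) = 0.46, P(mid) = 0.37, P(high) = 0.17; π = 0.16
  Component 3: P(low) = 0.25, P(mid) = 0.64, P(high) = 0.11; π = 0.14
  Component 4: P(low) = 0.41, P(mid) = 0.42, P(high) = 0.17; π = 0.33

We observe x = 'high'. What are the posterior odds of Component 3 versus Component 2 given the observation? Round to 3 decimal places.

0.566

Since P(k|x) ∝ P(Z=k) f_k(x), the posterior odds are P(Z=i) f_i(x) / (P(Z=j) f_j(x)).
Categorical probabilities:
  L_1 = 0.29
  L_2 = 0.17
  L_3 = 0.11
  L_4 = 0.17
Odds = (0.14/0.16) × (0.11/0.17) = 0.875 × 0.647059 ≈ 0.566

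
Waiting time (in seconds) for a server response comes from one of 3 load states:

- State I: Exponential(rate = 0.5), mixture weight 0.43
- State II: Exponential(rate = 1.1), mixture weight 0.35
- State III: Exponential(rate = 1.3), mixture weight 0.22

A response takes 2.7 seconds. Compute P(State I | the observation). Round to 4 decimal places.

0.6632

By Bayes' theorem, P(k | x) = π_k f_k(x) / Σ_j π_j f_j(x).
Exponential densities:
  L_I = 0.12962
  L_II = 0.0564336
  L_III = 0.038866
Prior × likelihood for each component:
  π_I·L_I = 0.43 × 0.12962 = 0.0557367
  π_II·L_II = 0.35 × 0.0564336 = 0.0197518
  π_III·L_III = 0.22 × 0.038866 = 0.00855052
Sum: 0.0557367 + 0.0197518 + 0.00855052 = 0.0840389
P(State I | data) = 0.0557367 / 0.0840389 ≈ 0.6632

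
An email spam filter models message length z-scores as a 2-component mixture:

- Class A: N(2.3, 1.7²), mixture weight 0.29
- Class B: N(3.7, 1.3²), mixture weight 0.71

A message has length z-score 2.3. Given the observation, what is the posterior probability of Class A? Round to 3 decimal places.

The responsibility of component k is P(Z=k) f_k(x) divided by Σ_j P(Z=j) f_j(x).
Normal densities:
  L_A = (1/(1.7·√(2π)))·exp(−(2.3−2.3)²/(2·1.7²)) = 0.234672·exp(-0.00000) = 0.234672
  L_B = (1/(1.3·√(2π)))·exp(−(2.3−3.7)²/(2·1.3²)) = 0.306879·exp(-0.57988) = 0.171841
Prior × likelihood for each component:
  P(Z=A)·L_A = 0.29 × 0.234672 = 0.0680549
  P(Z=B)·L_B = 0.71 × 0.171841 = 0.122007
Sum: 0.0680549 + 0.122007 = 0.190062
Responsibility of Class A: 0.0680549 / 0.190062 ≈ 0.358

0.358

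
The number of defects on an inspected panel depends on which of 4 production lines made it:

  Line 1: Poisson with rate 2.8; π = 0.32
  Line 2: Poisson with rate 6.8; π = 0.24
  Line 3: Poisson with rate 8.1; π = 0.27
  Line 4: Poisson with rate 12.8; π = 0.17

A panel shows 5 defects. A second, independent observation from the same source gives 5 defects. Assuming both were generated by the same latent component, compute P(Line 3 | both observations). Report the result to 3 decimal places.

0.236

Apply Bayes' rule: the posterior for each component is proportional to its prior times its likelihood at x.
Since both observations come from the same component, the likelihood for component k is f_k(x₁)·f_k(x₂).
  p_1 = [0.0872136] × [0.0872136] = 0.00760622
  p_2 = [0.134946] × [0.134946] = 0.0182105
  p_3 = [0.088198] × [0.088198] = 0.00777888
  p_4 = [0.00790495] × [0.00790495] = 6.24883e-05
Weight by the priors:
  P(Z=1)·p_1 = 0.32 × 0.00760622 = 0.00243399
  P(Z=2)·p_2 = 0.24 × 0.0182105 = 0.00437052
  P(Z=3)·p_3 = 0.27 × 0.00777888 = 0.0021003
  P(Z=4)·p_4 = 0.17 × 6.24883e-05 = 1.0623e-05
Sum: 0.00243399 + 0.00437052 + 0.0021003 + 1.0623e-05 = 0.00891543
P(Line 3 | data) ≈ 0.236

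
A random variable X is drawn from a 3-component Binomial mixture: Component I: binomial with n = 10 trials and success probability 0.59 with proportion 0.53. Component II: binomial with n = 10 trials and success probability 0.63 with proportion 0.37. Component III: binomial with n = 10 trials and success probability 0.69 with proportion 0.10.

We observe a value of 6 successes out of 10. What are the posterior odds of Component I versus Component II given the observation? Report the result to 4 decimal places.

1.4570

Only the two components matter; the odds are (P(Z=i) f_i(x)) / (P(Z=j) f_j(x)).
Component likelihoods at x = 6 successes out of 10:
  p_I = C(10,6)·0.59^6·0.41^4 = 210·0.0421805·0.0282576 = 0.250303
  p_II = C(10,6)·0.63^6·0.37^4 = 210·0.0625235·0.0187416 = 0.246076
  p_III = C(10,6)·0.69^6·0.31^4 = 210·0.107918·0.00923521 = 0.209296
Odds = (0.53/0.37) × (0.250303/0.246076) = 1.43243 × 1.01718 ≈ 1.4570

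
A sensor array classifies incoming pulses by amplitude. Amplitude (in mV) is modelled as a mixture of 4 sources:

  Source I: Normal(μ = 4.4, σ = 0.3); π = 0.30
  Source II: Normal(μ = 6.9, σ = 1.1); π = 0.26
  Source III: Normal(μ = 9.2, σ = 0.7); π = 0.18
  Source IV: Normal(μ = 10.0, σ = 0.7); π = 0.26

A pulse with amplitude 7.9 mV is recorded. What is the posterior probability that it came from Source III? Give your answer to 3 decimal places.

0.222

By Bayes' theorem, P(k | x) = π_k f_k(x) / Σ_j π_j f_j(x).
Component likelihoods at x = 7.9 mV:
  p_I = (1/(0.3·√(2π)))·exp(−(7.9−4.4)²/(2·0.3²)) = 1.329808·exp(-68.05556) = 3.69519e-30
  p_II = (1/(1.1·√(2π)))·exp(−(7.9−6.9)²/(2·1.1²)) = 0.362675·exp(-0.41322) = 0.239915
  p_III = (1/(0.7·√(2π)))·exp(−(7.9−9.2)²/(2·0.7²)) = 0.569918·exp(-1.72449) = 0.101596
  p_IV = (1/(0.7·√(2π)))·exp(−(7.9−10.0)²/(2·0.7²)) = 0.569918·exp(-4.50000) = 0.00633121
Prior × likelihood for each component:
  π_I·p_I = 0.30 × 3.69519e-30 = 1.10856e-30
  π_II·p_II = 0.26 × 0.239915 = 0.0623778
  π_III·p_III = 0.18 × 0.101596 = 0.0182872
  π_IV·p_IV = 0.26 × 0.00633121 = 0.00164612
Denominator: 1.10856e-30 + 0.0623778 + 0.0182872 + 0.00164612 = 0.0823112
So the posterior for Source III is 0.0182872 / 0.0823112 ≈ 0.222.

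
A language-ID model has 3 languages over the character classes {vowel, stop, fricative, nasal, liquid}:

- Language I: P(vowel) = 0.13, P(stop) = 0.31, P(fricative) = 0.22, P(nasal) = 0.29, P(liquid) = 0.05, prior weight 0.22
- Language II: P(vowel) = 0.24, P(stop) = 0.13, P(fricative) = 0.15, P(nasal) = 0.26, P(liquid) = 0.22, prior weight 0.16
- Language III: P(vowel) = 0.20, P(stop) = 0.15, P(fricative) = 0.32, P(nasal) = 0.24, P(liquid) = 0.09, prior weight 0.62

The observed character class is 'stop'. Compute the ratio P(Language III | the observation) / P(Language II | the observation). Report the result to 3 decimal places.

Only the two components matter; the odds are (π_i f_i(x)) / (π_j f_j(x)).
Categorical probabilities:
  L_I = 0.31
  L_II = 0.13
  L_III = 0.15
Odds = (0.62/0.16) × (0.15/0.13) = 3.875 × 1.15385 ≈ 4.471

4.471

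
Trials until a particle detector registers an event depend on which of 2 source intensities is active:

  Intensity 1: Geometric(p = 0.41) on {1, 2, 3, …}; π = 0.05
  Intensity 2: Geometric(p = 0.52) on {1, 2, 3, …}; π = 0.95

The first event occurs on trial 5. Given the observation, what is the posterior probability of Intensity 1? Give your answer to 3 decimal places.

0.087

By Bayes' theorem, P(k | x) = P(Z=k) f_k(x) / Σ_j P(Z=j) f_j(x).
Evaluate each component's likelihood at the observed value:
  f_1 = 0.41·(1−0.41)^4 = 0.41·0.121174 = 0.0496812
  f_2 = 0.52·(1−0.52)^4 = 0.52·0.0530842 = 0.0276038
Prior × likelihood for each component:
  P(Z=1)·f_1 = 0.05 × 0.0496812 = 0.00248406
  P(Z=2)·f_2 = 0.95 × 0.0276038 = 0.0262236
Marginal: 0.00248406 + 0.0262236 = 0.0287076
Responsibility of Intensity 1: 0.00248406 / 0.0287076 ≈ 0.087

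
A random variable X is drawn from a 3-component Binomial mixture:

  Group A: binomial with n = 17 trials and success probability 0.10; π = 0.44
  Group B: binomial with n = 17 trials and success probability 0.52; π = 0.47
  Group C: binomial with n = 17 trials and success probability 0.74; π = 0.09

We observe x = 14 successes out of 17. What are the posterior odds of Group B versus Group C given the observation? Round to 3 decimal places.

0.235

The posterior odds equal the prior odds times the likelihood ratio: (π_i/π_j)·(f_i(x)/f_j(x)).
Evaluate each component's likelihood at the observed value:
  f_A = C(17,14)·0.10^14·0.90^3 = 680·1e-14·0.729 = 4.9572e-12
  f_B = C(17,14)·0.52^14·0.48^3 = 680·0.000105693·0.110592 = 0.00794839
  f_C = C(17,14)·0.74^14·0.26^3 = 680·0.0147654·0.017576 = 0.176471
Posterior odds = (π_B·f_B) / (π_C·f_C) = (0.47·0.00794839) / (0.09·0.176471) = 0.00373575 / 0.0158824 ≈ 0.235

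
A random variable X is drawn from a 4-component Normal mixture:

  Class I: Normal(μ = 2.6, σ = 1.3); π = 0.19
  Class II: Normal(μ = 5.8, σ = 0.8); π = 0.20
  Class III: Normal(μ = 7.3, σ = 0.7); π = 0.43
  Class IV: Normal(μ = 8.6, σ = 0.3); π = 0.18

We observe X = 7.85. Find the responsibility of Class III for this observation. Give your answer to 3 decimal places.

By Bayes' theorem, P(k | x) = π_k f_k(x) / Σ_j π_j f_j(x).
Normal densities:
  L_I = 8.82013e-05
  L_II = 0.0187044
  L_III = 0.418559
  L_IV = 0.0584277
Weight by the priors:
  π_I·L_I = 0.19 × 8.82013e-05 = 1.67583e-05
  π_II·L_II = 0.20 × 0.0187044 = 0.00374087
  π_III·L_III = 0.43 × 0.418559 = 0.17998
  π_IV·L_IV = 0.18 × 0.0584277 = 0.010517
Normaliser: 1.67583e-05 + 0.00374087 + 0.17998 + 0.010517 = 0.194255
P(Class III | x) ≈ 0.927

0.927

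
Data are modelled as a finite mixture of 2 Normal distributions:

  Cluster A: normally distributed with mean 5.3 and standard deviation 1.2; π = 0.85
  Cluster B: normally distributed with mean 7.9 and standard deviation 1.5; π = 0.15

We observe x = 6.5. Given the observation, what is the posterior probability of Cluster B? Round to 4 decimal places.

Apply Bayes' rule: the posterior for each component is proportional to its prior times its likelihood at x.
Component likelihoods at x = 6.5:
  f_A = 0.201642
  f_B = 0.172052
Prior × likelihood for each component:
  w_A·f_A = 0.85 × 0.201642 = 0.171396
  w_B·f_B = 0.15 × 0.172052 = 0.0258078
Denominator: 0.171396 + 0.0258078 = 0.197204
So the posterior for Cluster B is 0.0258078 / 0.197204 ≈ 0.1309.

0.1309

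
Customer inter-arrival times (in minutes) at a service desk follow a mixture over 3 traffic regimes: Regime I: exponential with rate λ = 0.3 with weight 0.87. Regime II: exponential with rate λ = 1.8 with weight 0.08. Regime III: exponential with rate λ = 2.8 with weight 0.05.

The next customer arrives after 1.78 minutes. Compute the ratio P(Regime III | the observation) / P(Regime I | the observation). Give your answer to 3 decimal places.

The posterior odds equal the prior odds times the likelihood ratio: (π_i/π_j)·(f_i(x)/f_j(x)).
Exponential densities:
  L_I = 0.3·e^(−0.3·1.78) = 0.3·e^(−0.5340) = 0.175877
  L_II = 1.8·e^(−1.8·1.78) = 1.8·e^(−3.2040) = 0.0730791
  L_III = 2.8·e^(−2.8·1.78) = 2.8·e^(−4.9840) = 0.0191705
Posterior odds = (π_III·L_III) / (π_I·L_I) = (0.05·0.0191705) / (0.87·0.175877) = 0.000958527 / 0.153013 ≈ 0.006

0.006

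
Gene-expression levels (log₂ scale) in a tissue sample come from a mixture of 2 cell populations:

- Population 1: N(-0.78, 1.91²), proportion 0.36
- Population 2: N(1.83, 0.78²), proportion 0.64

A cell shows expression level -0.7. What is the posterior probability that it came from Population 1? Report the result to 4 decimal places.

0.9779

Apply Bayes' rule: the posterior for each component is proportional to its prior times its likelihood at x.
Normal densities:
  p_1 = 0.208687
  p_2 = 0.00265605
Multiply by the mixture weights:
  P(Z=1)·p_1 = 0.36 × 0.208687 = 0.0751274
  P(Z=2)·p_2 = 0.64 × 0.00265605 = 0.00169987
Normaliser: 0.0751274 + 0.00169987 = 0.0768273
P(Population 1 | the observation) ≈ 0.9779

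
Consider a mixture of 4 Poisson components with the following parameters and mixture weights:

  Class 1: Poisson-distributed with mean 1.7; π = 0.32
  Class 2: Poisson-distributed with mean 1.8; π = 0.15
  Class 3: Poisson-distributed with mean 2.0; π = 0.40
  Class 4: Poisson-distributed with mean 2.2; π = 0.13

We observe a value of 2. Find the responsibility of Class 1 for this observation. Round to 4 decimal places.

0.3155

Posterior ∝ prior × likelihood, so P(k | x) ∝ P(Z=k) f_k(x); normalise over all components.
Poisson probabilities:
  L_1 = 0.263978
  L_2 = 0.267784
  L_3 = 0.270671
  L_4 = 0.268144
Multiply by the mixture weights:
  P(Z=1)·L_1 = 0.32 × 0.263978 = 0.0844729
  P(Z=2)·L_2 = 0.15 × 0.267784 = 0.0401676
  P(Z=3)·L_3 = 0.40 × 0.270671 = 0.108268
  P(Z=4)·L_4 = 0.13 × 0.268144 = 0.0348587
Evidence: 0.0844729 + 0.0401676 + 0.108268 + 0.0348587 = 0.267767
Responsibility of Class 1: 0.0844729 / 0.267767 ≈ 0.3155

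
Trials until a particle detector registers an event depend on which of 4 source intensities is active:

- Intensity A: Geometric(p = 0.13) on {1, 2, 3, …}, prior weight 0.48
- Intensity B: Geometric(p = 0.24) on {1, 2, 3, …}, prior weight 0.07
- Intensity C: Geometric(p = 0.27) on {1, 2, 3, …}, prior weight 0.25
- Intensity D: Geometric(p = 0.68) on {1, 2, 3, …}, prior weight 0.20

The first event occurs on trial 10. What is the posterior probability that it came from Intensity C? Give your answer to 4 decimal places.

0.1712

The responsibility of component k is P(Z=k) f_k(x) divided by Σ_j P(Z=j) f_j(x).
Geometric probabilities:
  p_A = 0.13·(1−0.13)^9 = 0.13·0.285544 = 0.0371207
  p_B = 0.24·(1−0.24)^9 = 0.24·0.0845906 = 0.0203018
  p_C = 0.27·(1−0.27)^9 = 0.27·0.0588716 = 0.0158953
  p_D = 0.68·(1−0.68)^9 = 0.68·3.51844e-05 = 2.39254e-05
Unnormalised posteriors:
  P(Z=A)·p_A = 0.48 × 0.0371207 = 0.017818
  P(Z=B)·p_B = 0.07 × 0.0203018 = 0.00142112
  P(Z=C)·p_C = 0.25 × 0.0158953 = 0.00397383
  P(Z=D)·p_D = 0.20 × 2.39254e-05 = 4.78507e-06
Evidence: 0.017818 + 0.00142112 + 0.00397383 + 4.78507e-06 = 0.0232177
P(Intensity C | x) = 0.00397383 / 0.0232177 ≈ 0.1712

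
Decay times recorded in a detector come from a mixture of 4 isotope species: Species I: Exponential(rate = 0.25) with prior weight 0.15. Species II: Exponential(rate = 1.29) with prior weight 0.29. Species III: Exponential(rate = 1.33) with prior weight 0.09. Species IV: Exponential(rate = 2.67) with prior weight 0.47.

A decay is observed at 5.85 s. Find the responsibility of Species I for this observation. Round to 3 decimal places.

Posterior ∝ prior × likelihood, so P(k | x) ∝ w_k f_k(x); normalise over all components.
Component likelihoods at x = 5.85 s:
  f_I = 0.25·e^(−0.25·5.85) = 0.25·e^(−1.4625) = 0.0579141
  f_II = 1.29·e^(−1.29·5.85) = 1.29·e^(−7.5465) = 0.000681062
  f_III = 1.33·e^(−1.33·5.85) = 1.33·e^(−7.7805) = 0.000555678
  f_IV = 2.67·e^(−2.67·5.85) = 2.67·e^(−15.6195) = 4.39591e-07
Multiply by the mixture weights:
  w_I·f_I = 0.15 × 0.0579141 = 0.00868712
  w_II·f_II = 0.29 × 0.000681062 = 0.000197508
  w_III·f_III = 0.09 × 0.000555678 = 5.0011e-05
  w_IV·f_IV = 0.47 × 4.39591e-07 = 2.06608e-07
Normaliser: 0.00868712 + 0.000197508 + 5.0011e-05 + 2.06608e-07 = 0.00893484
P(Species I | the observation) = 0.00868712 / 0.00893484 ≈ 0.972

0.972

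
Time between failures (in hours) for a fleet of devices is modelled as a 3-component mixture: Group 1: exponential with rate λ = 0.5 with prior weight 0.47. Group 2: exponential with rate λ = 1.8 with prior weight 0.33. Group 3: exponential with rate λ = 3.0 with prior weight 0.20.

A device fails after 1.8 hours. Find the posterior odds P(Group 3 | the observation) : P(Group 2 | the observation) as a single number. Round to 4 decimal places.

0.1165

Only the two components matter; the odds are (π_i f_i(x)) / (π_j f_j(x)).
Exponential densities:
  f_1 = 0.5·e^(−0.5·1.8) = 0.5·e^(−0.9000) = 0.203285
  f_2 = 1.8·e^(−1.8·1.8) = 1.8·e^(−3.2400) = 0.070495
  f_3 = 3.0·e^(−3.0·1.8) = 3.0·e^(−5.4000) = 0.0135497
Posterior odds = (π_3·f_3) / (π_2·f_2) = (0.20·0.0135497) / (0.33·0.070495) = 0.00270995 / 0.0232634 ≈ 0.1165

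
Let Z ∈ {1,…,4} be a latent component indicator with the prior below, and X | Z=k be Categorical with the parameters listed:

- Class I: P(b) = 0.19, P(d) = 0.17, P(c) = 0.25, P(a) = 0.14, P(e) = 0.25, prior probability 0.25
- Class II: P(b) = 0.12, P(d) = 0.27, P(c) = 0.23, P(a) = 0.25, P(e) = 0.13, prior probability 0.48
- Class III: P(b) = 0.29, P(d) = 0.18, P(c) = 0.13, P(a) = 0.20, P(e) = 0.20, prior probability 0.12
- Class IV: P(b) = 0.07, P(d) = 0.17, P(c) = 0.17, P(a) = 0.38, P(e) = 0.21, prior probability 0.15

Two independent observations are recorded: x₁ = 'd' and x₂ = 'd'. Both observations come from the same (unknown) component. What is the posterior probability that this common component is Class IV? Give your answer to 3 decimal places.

Apply Bayes' rule: the posterior for each component is proportional to its prior times its likelihood at x.
Since both observations come from the same component, the likelihood for component k is f_k(x₁)·f_k(x₂).
  L_I = [P(d | comp) = 0.17] × [0.17] = 0.0289
  L_II = [P(d | comp) = 0.27] × [0.27] = 0.0729
  L_III = [P(d | comp) = 0.18] × [0.18] = 0.0324
  L_IV = [P(d | comp) = 0.17] × [0.17] = 0.0289
Multiply by the mixture weights:
  π_I·L_I = 0.25 × 0.0289 = 0.007225
  π_II·L_II = 0.48 × 0.0729 = 0.034992
  π_III·L_III = 0.12 × 0.0324 = 0.003888
  π_IV·L_IV = 0.15 × 0.0289 = 0.004335
Denominator: 0.007225 + 0.034992 + 0.003888 + 0.004335 = 0.05044
Responsibility of Class IV: 0.004335 / 0.05044 ≈ 0.086

0.086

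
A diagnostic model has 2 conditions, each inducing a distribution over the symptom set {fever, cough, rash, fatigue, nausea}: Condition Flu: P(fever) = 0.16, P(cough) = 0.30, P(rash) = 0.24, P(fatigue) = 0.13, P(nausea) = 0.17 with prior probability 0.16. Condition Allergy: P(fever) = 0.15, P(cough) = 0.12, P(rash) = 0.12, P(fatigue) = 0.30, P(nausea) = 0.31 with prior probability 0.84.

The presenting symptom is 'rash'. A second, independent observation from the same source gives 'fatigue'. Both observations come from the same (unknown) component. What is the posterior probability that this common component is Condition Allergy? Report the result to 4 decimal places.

The responsibility of component k is P(Z=k) f_k(x) divided by Σ_j P(Z=j) f_j(x).
Since both observations come from the same component, the likelihood for component k is f_k(x₁)·f_k(x₂).
  p_Flu = [P(rash | comp) = 0.24] × [0.13] = 0.0312
  p_Allergy = [P(rash | comp) = 0.12] × [0.3] = 0.036
Prior × likelihood for each component:
  P(Z=Flu)·p_Flu = 0.16 × 0.0312 = 0.004992
  P(Z=Allergy)·p_Allergy = 0.84 × 0.036 = 0.03024
Marginal: 0.004992 + 0.03024 = 0.035232
Responsibility of Condition Allergy: 0.03024 / 0.035232 ≈ 0.8583

0.8583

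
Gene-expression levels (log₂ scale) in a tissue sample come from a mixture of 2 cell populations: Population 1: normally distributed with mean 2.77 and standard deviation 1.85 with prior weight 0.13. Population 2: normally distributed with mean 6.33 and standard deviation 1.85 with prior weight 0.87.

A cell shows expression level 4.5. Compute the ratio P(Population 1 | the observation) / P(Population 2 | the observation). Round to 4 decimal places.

0.1574

Since P(k|x) ∝ w_k f_k(x), the posterior odds are w_i f_i(x) / (w_j f_j(x)).
Component likelihoods at x = 4.5:
  f_1 = (1/(1.85·√(2π)))·exp(−(4.5−2.77)²/(2·1.85²)) = 0.215644·exp(-0.43724) = 0.139267
  f_2 = (1/(1.85·√(2π)))·exp(−(4.5−6.33)²/(2·1.85²)) = 0.215644·exp(-0.48925) = 0.132209
0.0181047 / 0.115022 ≈ 0.1574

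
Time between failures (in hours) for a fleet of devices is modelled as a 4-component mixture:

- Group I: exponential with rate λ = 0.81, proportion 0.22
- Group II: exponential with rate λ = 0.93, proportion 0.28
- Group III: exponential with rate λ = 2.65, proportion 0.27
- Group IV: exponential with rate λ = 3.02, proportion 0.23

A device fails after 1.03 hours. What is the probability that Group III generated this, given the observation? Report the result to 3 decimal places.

The responsibility of component k is π_k f_k(x) divided by Σ_j π_j f_j(x).
Exponential densities:
  f_I = 0.81·e^(−0.81·1.03) = 0.81·e^(−0.8343) = 0.351684
  f_II = 0.93·e^(−0.93·1.03) = 0.93·e^(−0.9579) = 0.356839
  f_III = 2.65·e^(−2.65·1.03) = 2.65·e^(−2.7295) = 0.172918
  f_IV = 3.02·e^(−3.02·1.03) = 3.02·e^(−3.1106) = 0.134614
Prior × likelihood for each component:
  π_I·f_I = 0.22 × 0.351684 = 0.0773706
  π_II·f_II = 0.28 × 0.356839 = 0.0999149
  π_III·f_III = 0.27 × 0.172918 = 0.0466877
  π_IV·f_IV = 0.23 × 0.134614 = 0.0309612
Sum: 0.0773706 + 0.0999149 + 0.0466877 + 0.0309612 = 0.254934
So the posterior for Group III is 0.0466877 / 0.254934 ≈ 0.183.

0.183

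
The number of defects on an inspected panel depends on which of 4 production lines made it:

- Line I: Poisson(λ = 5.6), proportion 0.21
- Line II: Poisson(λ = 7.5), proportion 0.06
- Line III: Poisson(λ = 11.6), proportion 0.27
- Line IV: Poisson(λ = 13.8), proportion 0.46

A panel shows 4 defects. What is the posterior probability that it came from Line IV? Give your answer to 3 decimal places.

0.018

By Bayes' theorem, P(k | x) = w_k f_k(x) / Σ_j w_j f_j(x).
Component likelihoods at x = 4 defects:
  p_I = 0.151528
  p_II = 0.0729164
  p_III = 0.0069152
  p_IV = 0.00153476
Unnormalised posteriors:
  w_I·p_I = 0.21 × 0.151528 = 0.0318208
  w_II·p_II = 0.06 × 0.0729164 = 0.00437498
  w_III·p_III = 0.27 × 0.0069152 = 0.0018671
  w_IV·p_IV = 0.46 × 0.00153476 = 0.000705991
Marginal: 0.0318208 + 0.00437498 + 0.0018671 + 0.000705991 = 0.0387689
P(Line IV | x) = 0.000705991 / 0.0387689 ≈ 0.018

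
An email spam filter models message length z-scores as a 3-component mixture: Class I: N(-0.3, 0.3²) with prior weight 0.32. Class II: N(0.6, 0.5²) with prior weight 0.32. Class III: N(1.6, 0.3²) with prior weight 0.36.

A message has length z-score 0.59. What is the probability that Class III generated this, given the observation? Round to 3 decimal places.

P(component k | x) = P(Z=k)·f_k(x) / marginal(x), where marginal(x) = Σ_j P(Z=j)·f_j(x).
Evaluate each component's likelihood at the observed value:
  p_I = (1/(0.3·√(2π)))·exp(−(0.59−-0.3)²/(2·0.3²)) = 1.329808·exp(-4.40056) = 0.0163174
  p_II = (1/(0.5·√(2π)))·exp(−(0.59−0.6)²/(2·0.5²)) = 0.797885·exp(-0.00020) = 0.797725
  p_III = (1/(0.3·√(2π)))·exp(−(0.59−1.6)²/(2·0.3²)) = 1.329808·exp(-5.66722) = 0.00459775
Weight by the priors:
  P(Z=I)·p_I = 0.32 × 0.0163174 = 0.00522158
  P(Z=II)·p_II = 0.32 × 0.797725 = 0.255272
  P(Z=III)·p_III = 0.36 × 0.00459775 = 0.00165519
Sum: 0.00522158 + 0.255272 + 0.00165519 = 0.262149
So the posterior for Class III is 0.00165519 / 0.262149 ≈ 0.006.

0.006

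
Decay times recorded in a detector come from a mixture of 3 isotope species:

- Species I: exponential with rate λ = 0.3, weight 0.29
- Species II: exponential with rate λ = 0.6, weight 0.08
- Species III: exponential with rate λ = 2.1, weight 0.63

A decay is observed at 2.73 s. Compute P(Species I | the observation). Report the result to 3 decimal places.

By Bayes' theorem, P(k | x) = π_k f_k(x) / Σ_j π_j f_j(x).
Exponential densities:
  L_I = 0.132262
  L_II = 0.116621
  L_III = 0.00679844
Unnormalised posteriors:
  π_I·L_I = 0.29 × 0.132262 = 0.0383559
  π_II·L_II = 0.08 × 0.116621 = 0.00932968
  π_III·L_III = 0.63 × 0.00679844 = 0.00428301
Marginal: 0.0383559 + 0.00932968 + 0.00428301 = 0.0519686
P(Species I | x) ≈ 0.738

0.738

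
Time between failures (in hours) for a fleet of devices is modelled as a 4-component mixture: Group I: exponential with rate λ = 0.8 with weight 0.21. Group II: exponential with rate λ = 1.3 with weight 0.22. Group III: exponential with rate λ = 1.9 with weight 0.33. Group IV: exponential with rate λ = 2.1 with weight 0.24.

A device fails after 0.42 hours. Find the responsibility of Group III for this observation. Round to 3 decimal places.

0.363

Apply Bayes' rule: the posterior for each component is proportional to its prior times its likelihood at x.
Evaluate each component's likelihood at the observed value:
  L_I = 0.8·e^(−0.8·0.42) = 0.8·e^(−0.3360) = 0.571698
  L_II = 1.3·e^(−1.3·0.42) = 1.3·e^(−0.5460) = 0.753041
  L_III = 1.9·e^(−1.9·0.42) = 1.9·e^(−0.7980) = 0.855434
  L_IV = 2.1·e^(−2.1·0.42) = 2.1·e^(−0.8820) = 0.869304
Prior × likelihood for each component:
  π_I·L_I = 0.21 × 0.571698 = 0.120057
  π_II·L_II = 0.22 × 0.753041 = 0.165669
  π_III·L_III = 0.33 × 0.855434 = 0.282293
  π_IV·L_IV = 0.24 × 0.869304 = 0.208633
Denominator: 0.120057 + 0.165669 + 0.282293 + 0.208633 = 0.776652
Responsibility of Group III: 0.282293 / 0.776652 ≈ 0.363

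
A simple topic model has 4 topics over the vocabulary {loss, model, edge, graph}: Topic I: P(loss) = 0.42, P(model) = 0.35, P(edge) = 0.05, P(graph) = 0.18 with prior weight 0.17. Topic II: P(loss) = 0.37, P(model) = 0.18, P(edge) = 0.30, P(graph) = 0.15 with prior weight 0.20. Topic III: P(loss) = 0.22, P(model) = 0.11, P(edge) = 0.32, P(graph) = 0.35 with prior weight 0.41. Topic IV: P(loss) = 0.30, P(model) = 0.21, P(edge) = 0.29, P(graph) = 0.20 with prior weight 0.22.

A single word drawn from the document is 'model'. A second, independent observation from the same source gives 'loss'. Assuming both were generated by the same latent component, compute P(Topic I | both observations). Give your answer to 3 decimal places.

0.402

Apply Bayes' rule: the posterior for each component is proportional to its prior times its likelihood at x.
Since both observations come from the same component, the likelihood for component k is f_k(x₁)·f_k(x₂).
  f_I = [0.35] × [0.42] = 0.147
  f_II = [0.18] × [0.37] = 0.0666
  f_III = [0.11] × [0.22] = 0.0242
  f_IV = [0.21] × [0.3] = 0.063
Multiply by the mixture weights:
  w_I·f_I = 0.17 × 0.147 = 0.02499
  w_II·f_II = 0.20 × 0.0666 = 0.01332
  w_III·f_III = 0.41 × 0.0242 = 0.009922
  w_IV·f_IV = 0.22 × 0.063 = 0.01386
Sum: 0.02499 + 0.01332 + 0.009922 + 0.01386 = 0.062092
Responsibility of Topic I: 0.02499 / 0.062092 ≈ 0.402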